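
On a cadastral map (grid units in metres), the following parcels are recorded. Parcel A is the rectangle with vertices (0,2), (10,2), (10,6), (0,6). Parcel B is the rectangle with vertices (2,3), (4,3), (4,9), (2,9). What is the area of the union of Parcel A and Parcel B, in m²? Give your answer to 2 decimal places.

46.00

By inclusion–exclusion:
Individual areas: |Parcel A| = 40, |Parcel B| = 12.
|Parcel A∩Parcel B|: x∈[2,4], y∈[3,6] → 2·3 = 6.
|Parcel A ∪ Parcel B| = 52 − 6 = 46.00.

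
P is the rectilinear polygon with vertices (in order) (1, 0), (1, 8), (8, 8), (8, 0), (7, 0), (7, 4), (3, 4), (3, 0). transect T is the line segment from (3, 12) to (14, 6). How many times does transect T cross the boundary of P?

0

The segment lies entirely outside P and never meets its boundary.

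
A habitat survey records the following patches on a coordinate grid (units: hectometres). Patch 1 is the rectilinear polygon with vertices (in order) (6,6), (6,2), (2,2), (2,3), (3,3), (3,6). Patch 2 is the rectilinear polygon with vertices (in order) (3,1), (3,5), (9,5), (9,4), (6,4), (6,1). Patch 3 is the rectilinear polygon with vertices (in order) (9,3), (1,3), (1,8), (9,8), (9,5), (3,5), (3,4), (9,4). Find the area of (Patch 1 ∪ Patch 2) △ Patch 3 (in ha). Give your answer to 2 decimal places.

41.00

|Patch 1 ∪ Patch 2| = 19.
|(Patch 1 ∪ Patch 2) ∩ Patch 3| = 6.
|(Patch 1 ∪ Patch 2) △ Patch 3| = 19 + 34 − 12 = 41.00.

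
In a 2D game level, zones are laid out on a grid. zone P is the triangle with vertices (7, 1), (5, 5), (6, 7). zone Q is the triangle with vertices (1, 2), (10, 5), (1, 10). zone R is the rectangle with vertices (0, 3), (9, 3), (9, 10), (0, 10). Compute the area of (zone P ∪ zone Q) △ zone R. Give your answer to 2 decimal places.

|zone P ∪ zone Q| = 37.218.
|(zone P ∪ zone Q) ∩ zone R| = 34.6069.
|(zone P ∪ zone Q) △ zone R| = 37.218 + 63 − 69.2139 = 31.00.

31.00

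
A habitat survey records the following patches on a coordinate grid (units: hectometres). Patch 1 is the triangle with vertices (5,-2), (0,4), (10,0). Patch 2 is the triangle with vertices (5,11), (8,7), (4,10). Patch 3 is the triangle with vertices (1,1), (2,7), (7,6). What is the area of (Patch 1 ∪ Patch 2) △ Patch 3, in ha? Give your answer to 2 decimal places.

|Patch 1 ∪ Patch 2| = 23.5.
|(Patch 1 ∪ Patch 2) ∩ Patch 3| = 1.6407.
|(Patch 1 ∪ Patch 2) △ Patch 3| = 23.5 + 15.5 − 3.2814 = 35.72.

35.72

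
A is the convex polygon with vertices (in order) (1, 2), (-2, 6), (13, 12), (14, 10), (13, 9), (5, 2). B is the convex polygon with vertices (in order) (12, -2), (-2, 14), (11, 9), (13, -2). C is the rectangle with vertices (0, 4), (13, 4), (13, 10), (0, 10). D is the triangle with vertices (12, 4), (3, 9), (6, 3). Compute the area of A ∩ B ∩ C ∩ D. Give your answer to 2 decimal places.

The intersection is the polygon with vertices (7.286,4), (6.75,4), (3.833,7.333), (3.417,8.167), (4.046,8.419), (9.117,5.602).
By the shoelace formula its area is 10.08.

10.08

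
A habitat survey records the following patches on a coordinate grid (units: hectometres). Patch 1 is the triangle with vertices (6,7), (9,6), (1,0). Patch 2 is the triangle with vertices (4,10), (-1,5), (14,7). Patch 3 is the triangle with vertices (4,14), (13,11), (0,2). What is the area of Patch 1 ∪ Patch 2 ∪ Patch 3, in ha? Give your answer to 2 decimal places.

By inclusion–exclusion:
Individual areas: |Patch 1| = 13, |Patch 2| = 32.5, |Patch 3| = 60.
|Patch 1∩Patch 2| = 1.6682.
|Patch 1∩Patch 3| = 0.8549.
|Patch 2∩Patch 3| = 21.1785.
|Patch 1∩Patch 2∩Patch 3| = 0.7547.
|Patch 1 ∪ Patch 2 ∪ Patch 3| = 105.5 − 23.7016 + 0.7547 = 82.55.

82.55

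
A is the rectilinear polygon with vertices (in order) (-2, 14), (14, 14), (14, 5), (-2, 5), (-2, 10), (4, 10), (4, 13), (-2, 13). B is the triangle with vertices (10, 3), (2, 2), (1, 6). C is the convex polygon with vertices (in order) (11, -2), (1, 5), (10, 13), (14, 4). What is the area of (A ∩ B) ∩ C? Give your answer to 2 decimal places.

1.07

The region (A ∩ B) ∩ C is the polygon with vertices (1.204,5.182), (1.818,5.727), (4,5), (1.25,5).
By the shoelace formula its area is 1.07.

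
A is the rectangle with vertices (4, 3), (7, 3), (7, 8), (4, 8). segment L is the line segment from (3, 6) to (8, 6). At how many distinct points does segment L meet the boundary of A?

2

The segment meets the boundary at (7,6), (4,6).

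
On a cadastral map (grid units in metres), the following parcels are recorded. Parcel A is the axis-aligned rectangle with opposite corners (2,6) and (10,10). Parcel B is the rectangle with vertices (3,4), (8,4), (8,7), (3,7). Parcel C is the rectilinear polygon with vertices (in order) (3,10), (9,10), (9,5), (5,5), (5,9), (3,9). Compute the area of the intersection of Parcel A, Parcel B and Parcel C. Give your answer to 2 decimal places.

3.00

The intersection is the polygon with vertices (8,7), (8,6), (5,6), (5,7).
By the shoelace formula its area is 3.00.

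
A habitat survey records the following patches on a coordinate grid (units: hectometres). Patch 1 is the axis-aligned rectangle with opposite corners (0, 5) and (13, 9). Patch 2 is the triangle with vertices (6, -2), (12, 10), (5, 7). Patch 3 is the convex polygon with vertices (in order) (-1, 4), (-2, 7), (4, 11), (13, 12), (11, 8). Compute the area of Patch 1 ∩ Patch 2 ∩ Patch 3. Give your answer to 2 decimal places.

7.53

The intersection is the polygon with vertices (11,8), (5.107,6.036), (5,7), (9.667,9), (11.5,9).
By the shoelace formula its area is 7.53.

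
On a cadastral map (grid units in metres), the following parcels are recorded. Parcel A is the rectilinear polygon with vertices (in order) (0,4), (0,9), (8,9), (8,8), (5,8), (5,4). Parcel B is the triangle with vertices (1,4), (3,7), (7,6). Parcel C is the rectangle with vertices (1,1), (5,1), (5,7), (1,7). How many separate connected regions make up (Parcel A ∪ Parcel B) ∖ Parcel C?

2

(Parcel A ∪ Parcel B) ∖ Parcel C splits into 2 disjoint pieces (area 16, area 1.1667).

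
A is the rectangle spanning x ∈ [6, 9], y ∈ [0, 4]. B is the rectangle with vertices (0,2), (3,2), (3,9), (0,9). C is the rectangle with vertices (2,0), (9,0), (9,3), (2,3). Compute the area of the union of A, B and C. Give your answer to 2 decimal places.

44.00

By inclusion–exclusion:
Individual areas: |A| = 12, |B| = 21, |C| = 21.
|A∩B| = 0 (no overlap).
|A∩C|: x∈[6,9], y∈[0,3] → 3·3 = 9.
|B∩C|: x∈[2,3], y∈[2,3] → 1·1 = 1.
|A∩B∩C| = 0.
|A ∪ B ∪ C| = 54 − 10 + 0 = 44.00.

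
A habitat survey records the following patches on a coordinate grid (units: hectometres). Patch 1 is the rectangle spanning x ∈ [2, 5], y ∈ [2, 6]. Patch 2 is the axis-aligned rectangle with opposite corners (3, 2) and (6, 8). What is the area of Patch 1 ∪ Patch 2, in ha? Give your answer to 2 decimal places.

By inclusion–exclusion:
Individual areas: |Patch 1| = 12, |Patch 2| = 18.
|Patch 1∩Patch 2|: x∈[3,5], y∈[2,6] → 2·4 = 8.
|Patch 1 ∪ Patch 2| = 30 − 8 = 22.00.

22.00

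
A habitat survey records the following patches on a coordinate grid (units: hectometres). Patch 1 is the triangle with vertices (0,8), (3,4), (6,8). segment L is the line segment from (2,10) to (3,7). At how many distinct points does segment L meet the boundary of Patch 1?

The segment meets the boundary at (2.667,8).

1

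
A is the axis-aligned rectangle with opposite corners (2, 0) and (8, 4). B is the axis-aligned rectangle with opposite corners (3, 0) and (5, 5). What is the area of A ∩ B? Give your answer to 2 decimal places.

|A∩B|: x∈[3,5], y∈[0,4] → 2·4 = 8.

8.00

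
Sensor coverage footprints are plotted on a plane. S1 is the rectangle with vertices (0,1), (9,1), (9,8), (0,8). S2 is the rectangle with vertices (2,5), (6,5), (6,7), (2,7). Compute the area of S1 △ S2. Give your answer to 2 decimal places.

|S1∩S2|: x∈[2,6], y∈[5,7] → 4·2 = 8.
|S1 △ S2| = |S1| + |S2| − 2·|S1∩S2| = 63 + 8 − 16 = 55.00.

55.00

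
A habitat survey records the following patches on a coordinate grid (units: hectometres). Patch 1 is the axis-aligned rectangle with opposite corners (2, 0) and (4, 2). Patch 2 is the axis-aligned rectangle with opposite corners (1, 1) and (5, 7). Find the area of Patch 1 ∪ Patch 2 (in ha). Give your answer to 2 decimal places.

26.00

By inclusion–exclusion:
Individual areas: |Patch 1| = 4, |Patch 2| = 24.
|Patch 1∩Patch 2|: x∈[2,4], y∈[1,2] → 2·1 = 2.
|Patch 1 ∪ Patch 2| = 28 − 2 = 26.00.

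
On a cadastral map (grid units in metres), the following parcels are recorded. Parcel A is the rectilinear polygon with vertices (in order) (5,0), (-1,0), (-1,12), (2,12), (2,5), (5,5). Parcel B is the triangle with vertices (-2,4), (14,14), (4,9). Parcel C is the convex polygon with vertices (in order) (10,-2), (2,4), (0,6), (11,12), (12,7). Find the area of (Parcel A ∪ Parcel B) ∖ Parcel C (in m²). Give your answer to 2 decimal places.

|Parcel A ∪ Parcel B| = 59.4375.
|(Parcel A ∪ Parcel B) ∩ Parcel C| = 11.6607.
|(Parcel A ∪ Parcel B) ∖ Parcel C| = 59.4375 − 11.6607 = 47.78.

47.78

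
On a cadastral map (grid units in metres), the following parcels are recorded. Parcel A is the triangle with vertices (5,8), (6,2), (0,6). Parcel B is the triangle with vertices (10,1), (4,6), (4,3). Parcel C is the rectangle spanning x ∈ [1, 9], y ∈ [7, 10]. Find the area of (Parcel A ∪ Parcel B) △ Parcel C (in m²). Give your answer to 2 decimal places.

42.02

|Parcel A ∪ Parcel B| = 20.6837.
|(Parcel A ∪ Parcel B) ∩ Parcel C| = 1.3333.
|(Parcel A ∪ Parcel B) △ Parcel C| = 20.6837 + 24 − 2.6667 = 42.02.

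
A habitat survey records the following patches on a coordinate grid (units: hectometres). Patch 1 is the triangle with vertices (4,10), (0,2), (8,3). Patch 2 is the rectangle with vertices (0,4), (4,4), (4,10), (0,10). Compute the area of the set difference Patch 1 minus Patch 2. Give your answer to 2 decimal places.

|Patch 1| = 30, |Patch 1∩Patch 2| = 9.
|Patch 1 ∖ Patch 2| = |Patch 1| − |Patch 1∩Patch 2| = 30 − 9 = 21.00.

21.00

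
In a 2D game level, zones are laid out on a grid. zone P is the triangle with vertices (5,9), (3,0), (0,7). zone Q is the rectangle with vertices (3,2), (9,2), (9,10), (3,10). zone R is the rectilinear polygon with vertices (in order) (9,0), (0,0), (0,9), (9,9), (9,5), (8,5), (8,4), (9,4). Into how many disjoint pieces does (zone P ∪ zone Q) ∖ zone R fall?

(zone P ∪ zone Q) ∖ zone R splits into 2 disjoint pieces (area 6, area 1).

2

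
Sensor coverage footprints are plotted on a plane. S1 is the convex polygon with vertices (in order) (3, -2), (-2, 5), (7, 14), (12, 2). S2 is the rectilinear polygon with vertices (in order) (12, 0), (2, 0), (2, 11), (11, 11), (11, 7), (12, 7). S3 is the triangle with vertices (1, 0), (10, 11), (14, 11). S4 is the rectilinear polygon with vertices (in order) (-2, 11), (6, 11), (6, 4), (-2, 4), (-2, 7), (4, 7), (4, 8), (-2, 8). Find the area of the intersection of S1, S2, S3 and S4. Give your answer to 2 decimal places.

1.79

The intersection is the polygon with vertices (5.727,4), (4.273,4), (6,6.111), (6,4.231).
By the shoelace formula its area is 1.79.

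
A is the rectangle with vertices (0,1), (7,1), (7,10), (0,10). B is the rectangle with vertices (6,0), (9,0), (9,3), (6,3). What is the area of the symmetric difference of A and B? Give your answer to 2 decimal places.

68.00

|A∩B|: x∈[6,7], y∈[1,3] → 1·2 = 2.
|A △ B| = |A| + |B| − 2·|A∩B| = 63 + 9 − 4 = 68.00.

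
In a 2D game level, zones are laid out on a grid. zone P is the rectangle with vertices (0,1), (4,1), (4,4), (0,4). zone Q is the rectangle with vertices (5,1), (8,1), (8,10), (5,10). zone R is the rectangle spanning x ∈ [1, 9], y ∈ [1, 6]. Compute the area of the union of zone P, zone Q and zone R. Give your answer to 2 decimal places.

55.00

By inclusion–exclusion:
Individual areas: |zone P| = 12, |zone Q| = 27, |zone R| = 40.
|zone P∩zone Q| = 0 (no overlap).
|zone P∩zone R|: x∈[1,4], y∈[1,4] → 3·3 = 9.
|zone Q∩zone R|: x∈[5,8], y∈[1,6] → 3·5 = 15.
|zone P∩zone Q∩zone R| = 0.
|zone P ∪ zone Q ∪ zone R| = 79 − 24 + 0 = 55.00.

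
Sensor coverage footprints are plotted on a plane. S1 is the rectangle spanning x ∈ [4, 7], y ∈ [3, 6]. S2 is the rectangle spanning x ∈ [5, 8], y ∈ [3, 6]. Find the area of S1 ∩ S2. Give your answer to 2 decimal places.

|S1∩S2|: x∈[5,7], y∈[3,6] → 2·3 = 6.

6.00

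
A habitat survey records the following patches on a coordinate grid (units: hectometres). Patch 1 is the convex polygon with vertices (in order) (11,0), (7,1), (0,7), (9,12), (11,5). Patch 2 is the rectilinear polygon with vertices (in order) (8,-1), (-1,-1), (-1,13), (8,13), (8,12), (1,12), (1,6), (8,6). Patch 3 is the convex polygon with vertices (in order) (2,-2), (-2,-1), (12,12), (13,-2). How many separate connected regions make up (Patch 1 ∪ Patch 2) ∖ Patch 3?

1

(Patch 1 ∪ Patch 2) ∖ Patch 3 is a single connected region.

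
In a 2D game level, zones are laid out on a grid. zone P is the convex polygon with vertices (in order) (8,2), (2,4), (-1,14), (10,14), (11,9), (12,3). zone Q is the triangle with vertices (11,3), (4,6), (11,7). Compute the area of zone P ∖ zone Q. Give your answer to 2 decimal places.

102.50

|zone P| = 116.5, |zone P∩zone Q| = 14.
|zone P ∖ zone Q| = |zone P| − |zone P∩zone Q| = 116.5 − 14 = 102.50.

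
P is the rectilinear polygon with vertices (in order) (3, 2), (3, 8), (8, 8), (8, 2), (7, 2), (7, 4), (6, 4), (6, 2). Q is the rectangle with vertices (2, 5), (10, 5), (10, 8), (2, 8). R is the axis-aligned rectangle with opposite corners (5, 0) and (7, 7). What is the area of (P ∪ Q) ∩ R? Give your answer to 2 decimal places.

8.00

|P ∪ Q| = 37.
|(P ∪ Q) ∩ R| = 8.00.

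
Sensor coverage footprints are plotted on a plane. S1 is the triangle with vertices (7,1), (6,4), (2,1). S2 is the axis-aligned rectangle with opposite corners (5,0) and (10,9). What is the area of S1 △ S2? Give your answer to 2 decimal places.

44.25

|S1| = 7.5, |S2| = 45, |S1∩S2| = 4.125.
|S1 △ S2| = |S1| + |S2| − 2·|S1∩S2| = 7.5 + 45 − 8.25 = 44.25.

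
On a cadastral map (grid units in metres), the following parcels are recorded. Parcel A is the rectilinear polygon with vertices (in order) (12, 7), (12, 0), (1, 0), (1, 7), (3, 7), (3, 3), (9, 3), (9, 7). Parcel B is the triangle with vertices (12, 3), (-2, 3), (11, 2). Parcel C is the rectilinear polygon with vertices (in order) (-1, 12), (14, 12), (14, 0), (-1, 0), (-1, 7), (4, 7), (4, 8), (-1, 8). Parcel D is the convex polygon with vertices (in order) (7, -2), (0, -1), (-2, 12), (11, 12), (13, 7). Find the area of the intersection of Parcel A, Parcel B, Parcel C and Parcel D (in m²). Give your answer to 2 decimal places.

5.22

The intersection is the polygon with vertices (9,3), (10.333,3), (9.732,2.098), (1,2.769), (1,3), (3,3).
By the shoelace formula its area is 5.22.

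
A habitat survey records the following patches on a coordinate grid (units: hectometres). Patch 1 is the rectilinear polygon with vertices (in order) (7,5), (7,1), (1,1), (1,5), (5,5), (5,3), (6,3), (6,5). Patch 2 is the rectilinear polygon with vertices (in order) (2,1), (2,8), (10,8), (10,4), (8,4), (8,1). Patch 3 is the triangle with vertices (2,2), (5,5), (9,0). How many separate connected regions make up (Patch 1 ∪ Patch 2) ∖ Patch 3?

1

(Patch 1 ∪ Patch 2) ∖ Patch 3 is a single connected region.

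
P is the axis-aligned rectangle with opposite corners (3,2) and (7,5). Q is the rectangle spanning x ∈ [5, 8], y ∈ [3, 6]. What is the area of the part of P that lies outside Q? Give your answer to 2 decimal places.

8.00

|P∩Q|: x∈[5,7], y∈[3,5] → 2·2 = 4.
|P| = 12.
|P ∖ Q| = |P| − |P∩Q| = 12 − 4 = 8.00.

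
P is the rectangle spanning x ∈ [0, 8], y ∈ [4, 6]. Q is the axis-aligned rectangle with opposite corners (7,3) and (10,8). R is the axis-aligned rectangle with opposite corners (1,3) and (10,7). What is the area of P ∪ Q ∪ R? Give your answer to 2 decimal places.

By inclusion–exclusion:
Individual areas: |P| = 16, |Q| = 15, |R| = 36.
|P∩Q|: x∈[7,8], y∈[4,6] → 1·2 = 2.
|P∩R|: x∈[1,8], y∈[4,6] → 7·2 = 14.
|Q∩R|: x∈[7,10], y∈[3,7] → 3·4 = 12.
|P∩Q∩R| = 2.
|P ∪ Q ∪ R| = 67 − 28 + 2 = 41.00.

41.00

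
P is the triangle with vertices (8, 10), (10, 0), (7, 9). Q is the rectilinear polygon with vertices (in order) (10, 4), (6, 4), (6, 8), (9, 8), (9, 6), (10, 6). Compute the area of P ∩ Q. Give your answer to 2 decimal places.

The intersection is the polygon with vertices (9.2,4), (8.667,4), (7.333,8), (8.4,8).
By the shoelace formula its area is 3.20.

3.20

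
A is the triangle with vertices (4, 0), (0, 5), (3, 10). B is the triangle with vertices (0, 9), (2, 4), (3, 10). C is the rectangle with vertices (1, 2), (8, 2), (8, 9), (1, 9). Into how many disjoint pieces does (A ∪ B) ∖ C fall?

2

(A ∪ B) ∖ C splits into 2 disjoint pieces (area 4.255, area 1.4).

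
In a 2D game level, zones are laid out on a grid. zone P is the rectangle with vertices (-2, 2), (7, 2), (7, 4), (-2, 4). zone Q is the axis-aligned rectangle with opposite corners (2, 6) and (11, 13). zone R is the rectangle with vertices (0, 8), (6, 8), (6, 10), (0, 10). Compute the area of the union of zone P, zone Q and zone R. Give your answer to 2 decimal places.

85.00

By inclusion–exclusion:
Individual areas: |zone P| = 18, |zone Q| = 63, |zone R| = 12.
|zone P∩zone Q| = 0 (no overlap).
|zone P∩zone R| = 0 (no overlap).
|zone Q∩zone R|: x∈[2,6], y∈[8,10] → 4·2 = 8.
|zone P∩zone Q∩zone R| = 0.
|zone P ∪ zone Q ∪ zone R| = 93 − 8 + 0 = 85.00.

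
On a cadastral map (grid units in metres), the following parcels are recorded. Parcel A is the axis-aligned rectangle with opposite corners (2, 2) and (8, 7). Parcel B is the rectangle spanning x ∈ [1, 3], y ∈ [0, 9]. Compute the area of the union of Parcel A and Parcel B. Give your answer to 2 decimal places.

43.00

By inclusion–exclusion:
Individual areas: |Parcel A| = 30, |Parcel B| = 18.
|Parcel A∩Parcel B|: x∈[2,3], y∈[2,7] → 1·5 = 5.
|Parcel A ∪ Parcel B| = 48 − 5 = 43.00.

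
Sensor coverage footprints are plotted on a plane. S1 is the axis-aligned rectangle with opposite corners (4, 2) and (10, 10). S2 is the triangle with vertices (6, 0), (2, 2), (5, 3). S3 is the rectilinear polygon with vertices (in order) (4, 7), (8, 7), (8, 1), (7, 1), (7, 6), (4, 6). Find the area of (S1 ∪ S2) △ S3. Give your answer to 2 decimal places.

|S1 ∪ S2| = 52.
|(S1 ∪ S2) ∩ S3| = 8.
|(S1 ∪ S2) △ S3| = 52 + 9 − 16 = 45.00.

45.00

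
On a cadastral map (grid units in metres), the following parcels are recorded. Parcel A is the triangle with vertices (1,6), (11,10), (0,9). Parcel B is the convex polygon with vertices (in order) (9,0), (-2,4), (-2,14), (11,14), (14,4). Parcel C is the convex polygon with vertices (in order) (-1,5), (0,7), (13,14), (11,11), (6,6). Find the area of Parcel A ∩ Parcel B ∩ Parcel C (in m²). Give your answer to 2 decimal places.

12.81

The intersection is the polygon with vertices (9.9,9.9), (9.333,9.333), (1,6), (0.565,7.304), (4.469,9.406).
By the shoelace formula its area is 12.81.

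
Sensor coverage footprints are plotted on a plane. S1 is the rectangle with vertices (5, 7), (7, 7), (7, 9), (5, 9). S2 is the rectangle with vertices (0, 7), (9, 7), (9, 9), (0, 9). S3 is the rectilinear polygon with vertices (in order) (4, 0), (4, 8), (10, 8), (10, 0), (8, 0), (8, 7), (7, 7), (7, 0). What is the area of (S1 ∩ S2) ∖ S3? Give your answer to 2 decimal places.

|S1 ∩ S2| = 4.
|(S1 ∩ S2) ∩ S3| = 2.
|(S1 ∩ S2) ∖ S3| = 4 − 2 = 2.00.

2.00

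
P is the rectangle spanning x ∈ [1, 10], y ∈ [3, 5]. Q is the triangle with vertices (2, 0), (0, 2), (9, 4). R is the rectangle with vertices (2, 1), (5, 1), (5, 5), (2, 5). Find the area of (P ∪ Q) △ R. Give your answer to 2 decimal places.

|P ∪ Q| = 27.625.
|(P ∪ Q) ∩ R| = 10.8591.
|(P ∪ Q) △ R| = 27.625 + 12 − 21.7183 = 17.91.

17.91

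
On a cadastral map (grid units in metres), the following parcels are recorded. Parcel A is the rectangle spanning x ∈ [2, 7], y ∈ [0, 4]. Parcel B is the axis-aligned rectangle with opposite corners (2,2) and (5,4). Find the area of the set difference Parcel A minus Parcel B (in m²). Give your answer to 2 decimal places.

14.00

|Parcel A∩Parcel B|: x∈[2,5], y∈[2,4] → 3·2 = 6.
|Parcel A| = 20.
|Parcel A ∖ Parcel B| = |Parcel A| − |Parcel A∩Parcel B| = 20 − 6 = 14.00.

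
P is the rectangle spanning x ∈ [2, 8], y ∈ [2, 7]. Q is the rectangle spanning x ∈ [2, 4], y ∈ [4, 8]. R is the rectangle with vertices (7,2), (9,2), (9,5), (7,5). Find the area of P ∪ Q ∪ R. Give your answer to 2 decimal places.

35.00

By inclusion–exclusion:
Individual areas: |P| = 30, |Q| = 8, |R| = 6.
|P∩Q|: x∈[2,4], y∈[4,7] → 2·3 = 6.
|P∩R|: x∈[7,8], y∈[2,5] → 1·3 = 3.
|Q∩R| = 0 (no overlap).
|P∩Q∩R| = 0.
|P ∪ Q ∪ R| = 44 − 9 + 0 = 35.00.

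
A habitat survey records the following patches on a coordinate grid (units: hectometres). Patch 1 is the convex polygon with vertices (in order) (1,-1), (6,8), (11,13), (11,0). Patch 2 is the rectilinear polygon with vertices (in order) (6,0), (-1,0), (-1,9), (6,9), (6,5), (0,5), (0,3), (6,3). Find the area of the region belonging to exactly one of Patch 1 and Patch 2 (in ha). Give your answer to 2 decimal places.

99.33

|Patch 1| = 75, |Patch 2| = 51, |Patch 1∩Patch 2| = 13.3333.
|Patch 1 △ Patch 2| = |Patch 1| + |Patch 2| − 2·|Patch 1∩Patch 2| = 75 + 51 − 26.6667 = 99.33.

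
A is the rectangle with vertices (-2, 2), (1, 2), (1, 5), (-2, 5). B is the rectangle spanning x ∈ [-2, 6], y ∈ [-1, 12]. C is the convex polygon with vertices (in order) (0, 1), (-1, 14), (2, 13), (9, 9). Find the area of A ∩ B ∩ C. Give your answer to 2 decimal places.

3.58

The intersection is the polygon with vertices (1,2), (-0.077,2), (-0.308,5), (1,5).
By the shoelace formula its area is 3.58.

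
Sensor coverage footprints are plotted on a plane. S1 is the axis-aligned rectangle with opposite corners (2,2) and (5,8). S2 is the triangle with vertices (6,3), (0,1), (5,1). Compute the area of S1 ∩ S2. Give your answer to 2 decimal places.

The intersection is the polygon with vertices (5,2), (3,2), (5,2.667).
By the shoelace formula its area is 0.67.

0.67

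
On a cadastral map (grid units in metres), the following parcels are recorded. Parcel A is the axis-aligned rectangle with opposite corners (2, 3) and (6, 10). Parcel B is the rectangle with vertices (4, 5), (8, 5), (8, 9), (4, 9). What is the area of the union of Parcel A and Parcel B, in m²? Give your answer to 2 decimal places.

By inclusion–exclusion:
Individual areas: |Parcel A| = 28, |Parcel B| = 16.
|Parcel A∩Parcel B|: x∈[4,6], y∈[5,9] → 2·4 = 8.
|Parcel A ∪ Parcel B| = 44 − 8 = 36.00.

36.00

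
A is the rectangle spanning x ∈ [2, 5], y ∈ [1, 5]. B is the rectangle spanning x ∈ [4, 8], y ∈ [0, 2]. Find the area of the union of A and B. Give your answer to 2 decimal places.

19.00

By inclusion–exclusion:
Individual areas: |A| = 12, |B| = 8.
|A∩B|: x∈[4,5], y∈[1,2] → 1·1 = 1.
|A ∪ B| = 20 − 1 = 19.00.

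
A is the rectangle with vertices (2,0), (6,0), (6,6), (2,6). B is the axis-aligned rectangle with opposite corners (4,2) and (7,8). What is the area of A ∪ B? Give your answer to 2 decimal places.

By inclusion–exclusion:
Individual areas: |A| = 24, |B| = 18.
|A∩B|: x∈[4,6], y∈[2,6] → 2·4 = 8.
|A ∪ B| = 42 − 8 = 34.00.

34.00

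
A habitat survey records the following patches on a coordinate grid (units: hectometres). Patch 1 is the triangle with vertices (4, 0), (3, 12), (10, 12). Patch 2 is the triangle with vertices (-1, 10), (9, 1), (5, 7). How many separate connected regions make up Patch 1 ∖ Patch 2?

Patch 1 ∖ Patch 2 splits into 2 disjoint pieces (area 6.5781, area 29.7329).

2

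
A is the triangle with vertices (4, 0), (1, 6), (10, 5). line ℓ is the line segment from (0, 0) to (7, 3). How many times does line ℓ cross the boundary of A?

1

The segment meets the boundary at (3.294,1.412).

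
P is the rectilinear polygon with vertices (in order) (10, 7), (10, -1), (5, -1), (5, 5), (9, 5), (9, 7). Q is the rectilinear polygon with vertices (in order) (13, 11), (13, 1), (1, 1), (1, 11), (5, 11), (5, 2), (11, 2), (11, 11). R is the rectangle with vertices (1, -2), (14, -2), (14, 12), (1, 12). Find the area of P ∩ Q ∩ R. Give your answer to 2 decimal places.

5.00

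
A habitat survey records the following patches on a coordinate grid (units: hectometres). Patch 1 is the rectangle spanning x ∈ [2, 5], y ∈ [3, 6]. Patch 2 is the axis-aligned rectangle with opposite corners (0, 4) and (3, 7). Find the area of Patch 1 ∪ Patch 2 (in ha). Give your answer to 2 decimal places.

16.00

By inclusion–exclusion:
Individual areas: |Patch 1| = 9, |Patch 2| = 9.
|Patch 1∩Patch 2|: x∈[2,3], y∈[4,6] → 1·2 = 2.
|Patch 1 ∪ Patch 2| = 18 − 2 = 16.00.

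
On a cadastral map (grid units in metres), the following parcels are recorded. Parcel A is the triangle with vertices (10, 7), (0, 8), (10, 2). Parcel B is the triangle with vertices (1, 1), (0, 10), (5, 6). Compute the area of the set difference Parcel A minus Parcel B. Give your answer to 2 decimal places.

20.64

|Parcel A| = 25, |Parcel A∩Parcel B| = 4.3592.
|Parcel A ∖ Parcel B| = |Parcel A| − |Parcel A∩Parcel B| = 25 − 4.3592 = 20.64.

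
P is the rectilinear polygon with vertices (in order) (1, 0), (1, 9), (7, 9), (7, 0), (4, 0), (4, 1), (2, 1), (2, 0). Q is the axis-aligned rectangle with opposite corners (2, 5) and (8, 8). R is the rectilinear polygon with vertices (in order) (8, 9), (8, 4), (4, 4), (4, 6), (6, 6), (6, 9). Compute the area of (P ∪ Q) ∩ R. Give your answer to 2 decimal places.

|P ∪ Q| = 55.
|(P ∪ Q) ∩ R| = 12.00.

12.00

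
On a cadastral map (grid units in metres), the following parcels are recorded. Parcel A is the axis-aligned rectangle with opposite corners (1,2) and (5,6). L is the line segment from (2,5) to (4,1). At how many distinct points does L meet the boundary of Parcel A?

The segment meets the boundary at (3.5,2).

1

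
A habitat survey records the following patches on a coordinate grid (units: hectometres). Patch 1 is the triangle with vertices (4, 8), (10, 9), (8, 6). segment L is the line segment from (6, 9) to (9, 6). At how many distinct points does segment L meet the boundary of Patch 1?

The segment meets the boundary at (8.4,6.6), (6.571,8.429).

2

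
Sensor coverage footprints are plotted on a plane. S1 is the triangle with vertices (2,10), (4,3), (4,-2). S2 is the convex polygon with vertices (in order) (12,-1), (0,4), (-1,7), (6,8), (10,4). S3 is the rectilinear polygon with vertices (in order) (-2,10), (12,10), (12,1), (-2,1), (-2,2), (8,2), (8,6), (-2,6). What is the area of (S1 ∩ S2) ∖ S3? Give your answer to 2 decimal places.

2.37

|S1 ∩ S2| = 2.9491.
|(S1 ∩ S2) ∩ S3| = 0.583.
|(S1 ∩ S2) ∖ S3| = 2.9491 − 0.583 = 2.37.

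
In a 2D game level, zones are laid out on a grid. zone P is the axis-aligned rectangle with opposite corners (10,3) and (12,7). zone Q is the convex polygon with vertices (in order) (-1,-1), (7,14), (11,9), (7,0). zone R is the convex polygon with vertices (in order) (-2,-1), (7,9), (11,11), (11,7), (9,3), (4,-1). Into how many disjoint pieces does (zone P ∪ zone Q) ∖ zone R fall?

3

(zone P ∪ zone Q) ∖ zone R splits into 3 disjoint pieces (area 7, area 2.1277, area 23.5065).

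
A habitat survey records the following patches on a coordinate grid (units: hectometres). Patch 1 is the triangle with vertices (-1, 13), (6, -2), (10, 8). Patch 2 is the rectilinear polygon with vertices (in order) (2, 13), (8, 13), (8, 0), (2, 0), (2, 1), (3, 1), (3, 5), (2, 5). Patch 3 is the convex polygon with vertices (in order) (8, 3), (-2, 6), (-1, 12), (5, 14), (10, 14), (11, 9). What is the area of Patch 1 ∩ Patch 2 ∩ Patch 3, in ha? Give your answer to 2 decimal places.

The intersection is the polygon with vertices (2,11.636), (8,8.909), (8,3), (3,4.5), (3,5), (2.733,5), (2,6.571).
By the shoelace formula its area is 37.31.

37.31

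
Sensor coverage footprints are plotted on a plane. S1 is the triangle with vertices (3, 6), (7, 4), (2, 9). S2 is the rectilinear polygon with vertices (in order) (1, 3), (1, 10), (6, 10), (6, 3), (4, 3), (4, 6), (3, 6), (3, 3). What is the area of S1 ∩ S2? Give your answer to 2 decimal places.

4.50

The intersection is the polygon with vertices (4,5.5), (4,6), (3,6), (2,9), (6,5), (6,4.5).
By the shoelace formula its area is 4.50.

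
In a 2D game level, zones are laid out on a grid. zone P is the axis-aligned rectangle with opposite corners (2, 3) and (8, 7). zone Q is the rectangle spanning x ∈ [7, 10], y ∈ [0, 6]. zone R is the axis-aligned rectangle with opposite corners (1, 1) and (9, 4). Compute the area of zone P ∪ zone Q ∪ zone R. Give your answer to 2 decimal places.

52.00

By inclusion–exclusion:
Individual areas: |zone P| = 24, |zone Q| = 18, |zone R| = 24.
|zone P∩zone Q|: x∈[7,8], y∈[3,6] → 1·3 = 3.
|zone P∩zone R|: x∈[2,8], y∈[3,4] → 6·1 = 6.
|zone Q∩zone R|: x∈[7,9], y∈[1,4] → 2·3 = 6.
|zone P∩zone Q∩zone R| = 1.
|zone P ∪ zone Q ∪ zone R| = 66 − 15 + 1 = 52.00.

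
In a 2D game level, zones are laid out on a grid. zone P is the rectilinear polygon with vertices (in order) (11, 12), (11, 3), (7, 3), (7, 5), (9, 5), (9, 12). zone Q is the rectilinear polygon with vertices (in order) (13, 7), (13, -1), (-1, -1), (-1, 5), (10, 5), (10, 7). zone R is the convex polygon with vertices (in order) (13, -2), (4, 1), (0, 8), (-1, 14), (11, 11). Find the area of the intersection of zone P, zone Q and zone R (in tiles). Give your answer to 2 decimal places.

The intersection is the polygon with vertices (7,3), (7,5), (9,5), (10,5), (10,7), (11,7), (11,3).
By the shoelace formula its area is 10.00.

10.00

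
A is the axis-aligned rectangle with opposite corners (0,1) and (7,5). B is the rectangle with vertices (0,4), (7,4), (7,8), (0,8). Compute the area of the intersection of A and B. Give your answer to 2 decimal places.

|A∩B|: x∈[0,7], y∈[4,5] → 7·1 = 7.

7.00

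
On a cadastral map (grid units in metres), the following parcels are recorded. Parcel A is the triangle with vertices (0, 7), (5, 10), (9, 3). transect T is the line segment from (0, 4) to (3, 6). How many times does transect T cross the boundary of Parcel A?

The segment meets the boundary at (2.7,5.8).

1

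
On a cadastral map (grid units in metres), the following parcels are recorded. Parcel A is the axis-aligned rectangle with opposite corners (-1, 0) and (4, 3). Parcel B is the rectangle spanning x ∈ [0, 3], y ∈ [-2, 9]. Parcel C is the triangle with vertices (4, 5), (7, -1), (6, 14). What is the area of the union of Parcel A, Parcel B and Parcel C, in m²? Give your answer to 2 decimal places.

By inclusion–exclusion:
Individual areas: |Parcel A| = 15, |Parcel B| = 33, |Parcel C| = 19.5.
|Parcel A∩Parcel B|: x∈[0,3], y∈[0,3] → 3·3 = 9.
|Parcel A∩Parcel C| = 0.
|Parcel B∩Parcel C| = 0.
|Parcel A∩Parcel B∩Parcel C| = 0.
|Parcel A ∪ Parcel B ∪ Parcel C| = 67.5 − 9 + 0 = 58.50.

58.50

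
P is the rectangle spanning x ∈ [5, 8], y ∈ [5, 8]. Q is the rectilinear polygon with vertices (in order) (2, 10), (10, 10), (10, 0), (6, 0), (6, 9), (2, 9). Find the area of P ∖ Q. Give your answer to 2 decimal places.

3.00

|P| = 9, |P∩Q| = 6.
|P ∖ Q| = |P| − |P∩Q| = 9 − 6 = 3.00.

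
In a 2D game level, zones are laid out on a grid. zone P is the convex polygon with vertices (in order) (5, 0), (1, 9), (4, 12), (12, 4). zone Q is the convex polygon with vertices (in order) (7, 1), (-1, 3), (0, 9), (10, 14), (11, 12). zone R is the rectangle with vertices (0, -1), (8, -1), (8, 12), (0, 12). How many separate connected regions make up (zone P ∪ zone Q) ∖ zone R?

(zone P ∪ zone Q) ∖ zone R splits into 2 disjoint pieces (area 3.125, area 27.5381).

2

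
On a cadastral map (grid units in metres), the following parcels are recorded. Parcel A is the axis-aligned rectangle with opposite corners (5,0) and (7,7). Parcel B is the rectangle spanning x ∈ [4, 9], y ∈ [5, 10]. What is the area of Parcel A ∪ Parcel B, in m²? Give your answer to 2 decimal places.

35.00

By inclusion–exclusion:
Individual areas: |Parcel A| = 14, |Parcel B| = 25.
|Parcel A∩Parcel B|: x∈[5,7], y∈[5,7] → 2·2 = 4.
|Parcel A ∪ Parcel B| = 39 − 4 = 35.00.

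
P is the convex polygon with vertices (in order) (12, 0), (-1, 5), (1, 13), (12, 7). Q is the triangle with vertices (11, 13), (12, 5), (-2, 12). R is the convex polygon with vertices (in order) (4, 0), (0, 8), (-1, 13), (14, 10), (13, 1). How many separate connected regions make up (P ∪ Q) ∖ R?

(P ∪ Q) ∖ R splits into 5 disjoint pieces (area 5.6825, area 0.4545, area 0.2506, area 10.7692, area 0.7969).

5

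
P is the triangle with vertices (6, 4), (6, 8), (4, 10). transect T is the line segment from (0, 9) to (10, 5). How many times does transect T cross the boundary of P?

2

The segment meets the boundary at (6,6.6), (5,7).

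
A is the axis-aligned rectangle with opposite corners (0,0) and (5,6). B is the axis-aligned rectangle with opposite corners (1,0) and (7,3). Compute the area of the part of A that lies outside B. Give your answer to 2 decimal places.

|A∩B|: x∈[1,5], y∈[0,3] → 4·3 = 12.
|A| = 30.
|A ∖ B| = |A| − |A∩B| = 30 − 12 = 18.00.

18.00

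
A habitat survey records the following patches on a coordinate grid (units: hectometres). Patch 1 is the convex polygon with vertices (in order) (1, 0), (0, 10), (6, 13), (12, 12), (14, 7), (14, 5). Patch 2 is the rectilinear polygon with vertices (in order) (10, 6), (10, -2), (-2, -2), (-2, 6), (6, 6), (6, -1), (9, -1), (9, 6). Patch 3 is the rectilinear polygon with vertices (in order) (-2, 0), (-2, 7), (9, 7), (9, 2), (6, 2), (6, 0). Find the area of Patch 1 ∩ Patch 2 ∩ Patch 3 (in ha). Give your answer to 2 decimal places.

26.99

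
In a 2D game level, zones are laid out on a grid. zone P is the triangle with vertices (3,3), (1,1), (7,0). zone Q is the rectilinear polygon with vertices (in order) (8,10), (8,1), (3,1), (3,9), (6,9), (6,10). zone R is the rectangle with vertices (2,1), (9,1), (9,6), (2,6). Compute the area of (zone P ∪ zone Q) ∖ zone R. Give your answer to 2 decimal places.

|zone P ∪ zone Q| = 46.3333.
|(zone P ∪ zone Q) ∩ zone R| = 26.5.
|(zone P ∪ zone Q) ∖ zone R| = 46.3333 − 26.5 = 19.83.

19.83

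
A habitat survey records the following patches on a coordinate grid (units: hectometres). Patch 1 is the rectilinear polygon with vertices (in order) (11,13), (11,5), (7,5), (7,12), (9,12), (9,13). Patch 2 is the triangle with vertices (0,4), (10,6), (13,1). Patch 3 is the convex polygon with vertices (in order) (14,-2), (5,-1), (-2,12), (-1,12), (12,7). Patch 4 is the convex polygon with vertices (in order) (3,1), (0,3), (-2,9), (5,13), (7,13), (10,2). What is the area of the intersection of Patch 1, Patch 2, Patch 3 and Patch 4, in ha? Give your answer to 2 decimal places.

The intersection is the polygon with vertices (8.966,5.793), (9.182,5), (7,5), (7,5.4).
By the shoelace formula its area is 1.26.

1.26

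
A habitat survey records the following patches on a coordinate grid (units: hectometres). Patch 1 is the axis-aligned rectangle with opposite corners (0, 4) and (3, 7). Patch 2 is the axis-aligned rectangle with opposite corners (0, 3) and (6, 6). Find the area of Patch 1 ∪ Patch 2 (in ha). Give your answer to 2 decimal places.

By inclusion–exclusion:
Individual areas: |Patch 1| = 9, |Patch 2| = 18.
|Patch 1∩Patch 2|: x∈[0,3], y∈[4,6] → 3·2 = 6.
|Patch 1 ∪ Patch 2| = 27 − 6 = 21.00.

21.00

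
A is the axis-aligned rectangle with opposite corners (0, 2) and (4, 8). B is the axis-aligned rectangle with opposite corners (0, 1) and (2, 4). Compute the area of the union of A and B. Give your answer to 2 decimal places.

By inclusion–exclusion:
Individual areas: |A| = 24, |B| = 6.
|A∩B|: x∈[0,2], y∈[2,4] → 2·2 = 4.
|A ∪ B| = 30 − 4 = 26.00.

26.00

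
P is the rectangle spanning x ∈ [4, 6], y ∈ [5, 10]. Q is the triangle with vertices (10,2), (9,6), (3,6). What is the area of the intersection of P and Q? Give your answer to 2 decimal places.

The intersection is the polygon with vertices (6,5), (4.75,5), (4,5.429), (4,6), (6,6).
By the shoelace formula its area is 1.84.

1.84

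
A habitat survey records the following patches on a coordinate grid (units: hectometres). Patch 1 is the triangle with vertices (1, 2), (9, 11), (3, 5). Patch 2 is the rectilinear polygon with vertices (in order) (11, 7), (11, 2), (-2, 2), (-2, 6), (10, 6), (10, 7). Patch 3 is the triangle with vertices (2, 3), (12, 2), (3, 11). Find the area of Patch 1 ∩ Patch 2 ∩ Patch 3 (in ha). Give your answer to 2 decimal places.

The intersection is the polygon with vertices (3,5), (4,6), (4.556,6), (2.018,3.146), (2.077,3.615).
By the shoelace formula its area is 1.41.

1.41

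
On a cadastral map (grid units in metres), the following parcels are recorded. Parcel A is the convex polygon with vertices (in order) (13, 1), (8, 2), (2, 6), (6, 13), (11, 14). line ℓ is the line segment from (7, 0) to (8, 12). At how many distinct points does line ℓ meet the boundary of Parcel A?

1

The segment meets the boundary at (7.211,2.526).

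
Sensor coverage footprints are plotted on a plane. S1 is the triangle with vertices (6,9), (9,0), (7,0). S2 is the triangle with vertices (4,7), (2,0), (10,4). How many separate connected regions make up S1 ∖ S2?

2

S1 ∖ S2 splits into 2 disjoint pieces (area 1.2706, area 4.5789).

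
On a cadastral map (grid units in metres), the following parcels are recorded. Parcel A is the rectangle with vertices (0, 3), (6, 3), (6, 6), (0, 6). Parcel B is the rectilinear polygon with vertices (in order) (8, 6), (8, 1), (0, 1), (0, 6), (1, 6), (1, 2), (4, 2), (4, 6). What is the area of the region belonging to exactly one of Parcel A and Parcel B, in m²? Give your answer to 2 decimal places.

28.00

|Parcel A| = 18, |Parcel B| = 28, |Parcel A∩Parcel B| = 9.
|Parcel A △ Parcel B| = |Parcel A| + |Parcel B| − 2·|Parcel A∩Parcel B| = 18 + 28 − 18 = 28.00.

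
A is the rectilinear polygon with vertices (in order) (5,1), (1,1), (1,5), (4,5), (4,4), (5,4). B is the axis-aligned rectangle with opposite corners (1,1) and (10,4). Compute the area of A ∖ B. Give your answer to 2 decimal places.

|A| = 15, |A∩B| = 12.
|A ∖ B| = |A| − |A∩B| = 15 − 12 = 3.00.

3.00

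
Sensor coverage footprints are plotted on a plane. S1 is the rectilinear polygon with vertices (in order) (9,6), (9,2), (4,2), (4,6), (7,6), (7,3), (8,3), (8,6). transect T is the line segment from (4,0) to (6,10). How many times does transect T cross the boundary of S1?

The segment meets the boundary at (5.2,6), (4.4,2).

2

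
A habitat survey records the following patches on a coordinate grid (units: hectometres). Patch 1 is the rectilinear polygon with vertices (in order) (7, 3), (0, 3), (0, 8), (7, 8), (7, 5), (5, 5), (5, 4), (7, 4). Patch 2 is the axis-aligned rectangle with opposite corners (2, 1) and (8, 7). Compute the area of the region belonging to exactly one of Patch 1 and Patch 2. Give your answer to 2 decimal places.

33.00

|Patch 1| = 33, |Patch 2| = 36, |Patch 1∩Patch 2| = 18.
|Patch 1 △ Patch 2| = |Patch 1| + |Patch 2| − 2·|Patch 1∩Patch 2| = 33 + 36 − 36 = 33.00.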